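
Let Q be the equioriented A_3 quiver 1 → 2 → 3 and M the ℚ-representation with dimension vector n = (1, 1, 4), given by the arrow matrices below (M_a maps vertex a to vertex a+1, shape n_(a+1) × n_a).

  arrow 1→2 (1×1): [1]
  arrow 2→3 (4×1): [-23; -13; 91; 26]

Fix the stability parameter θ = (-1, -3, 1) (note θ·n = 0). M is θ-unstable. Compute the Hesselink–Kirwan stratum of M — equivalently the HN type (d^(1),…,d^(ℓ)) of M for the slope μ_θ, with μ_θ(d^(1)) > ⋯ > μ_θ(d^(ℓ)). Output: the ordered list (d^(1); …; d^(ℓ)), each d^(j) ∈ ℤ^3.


Barcode: M ≅ I[1,3], I[3,3]^3. HN layers by μ_θ (2 steps, strictly decreasing):
  μ^(1)=1; μ^(2)=-2

((0, 0, 4); (1, 1, 0))


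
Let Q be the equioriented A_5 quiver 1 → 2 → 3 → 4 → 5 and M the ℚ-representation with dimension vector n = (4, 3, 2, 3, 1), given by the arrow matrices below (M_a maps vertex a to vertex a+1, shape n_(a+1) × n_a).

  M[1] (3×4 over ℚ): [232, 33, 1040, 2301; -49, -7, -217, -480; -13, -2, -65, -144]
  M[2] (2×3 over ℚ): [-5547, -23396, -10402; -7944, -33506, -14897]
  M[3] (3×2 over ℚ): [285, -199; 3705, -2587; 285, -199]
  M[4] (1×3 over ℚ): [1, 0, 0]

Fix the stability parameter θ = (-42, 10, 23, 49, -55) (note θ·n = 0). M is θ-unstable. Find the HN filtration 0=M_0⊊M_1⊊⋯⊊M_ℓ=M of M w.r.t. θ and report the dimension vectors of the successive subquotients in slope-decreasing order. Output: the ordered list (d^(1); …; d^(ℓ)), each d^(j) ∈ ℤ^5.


Interval decomposition of M: I[1,1], I[1,2], I[1,3], I[1,5], I[4,4]^2.
HN type (ℓ=5): μ^(1)=49; μ^(2)=23; μ^(3)=10; μ^(4)=27/4; μ^(5)=-42

((0, 0, 0, 2, 0); (0, 0, 1, 0, 0); (0, 2, 0, 0, 0); (0, 1, 1, 1, 1); (4, 0, 0, 0, 0))


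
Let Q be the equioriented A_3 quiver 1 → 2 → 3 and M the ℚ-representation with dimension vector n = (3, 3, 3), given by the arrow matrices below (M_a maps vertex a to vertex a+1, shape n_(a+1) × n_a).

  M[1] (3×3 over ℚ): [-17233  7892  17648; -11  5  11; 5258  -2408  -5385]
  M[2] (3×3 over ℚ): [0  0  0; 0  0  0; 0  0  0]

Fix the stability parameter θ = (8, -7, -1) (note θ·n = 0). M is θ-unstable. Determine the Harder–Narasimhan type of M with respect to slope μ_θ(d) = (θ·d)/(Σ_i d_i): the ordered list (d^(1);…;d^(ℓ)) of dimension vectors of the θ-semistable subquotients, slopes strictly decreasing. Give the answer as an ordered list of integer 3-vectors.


Interval decomposition of M: I[1,2]^3, I[3,3]^3.
HN type (ℓ=2): μ^(1)=1/2; μ^(2)=-1

((3, 3, 0); (0, 0, 3))


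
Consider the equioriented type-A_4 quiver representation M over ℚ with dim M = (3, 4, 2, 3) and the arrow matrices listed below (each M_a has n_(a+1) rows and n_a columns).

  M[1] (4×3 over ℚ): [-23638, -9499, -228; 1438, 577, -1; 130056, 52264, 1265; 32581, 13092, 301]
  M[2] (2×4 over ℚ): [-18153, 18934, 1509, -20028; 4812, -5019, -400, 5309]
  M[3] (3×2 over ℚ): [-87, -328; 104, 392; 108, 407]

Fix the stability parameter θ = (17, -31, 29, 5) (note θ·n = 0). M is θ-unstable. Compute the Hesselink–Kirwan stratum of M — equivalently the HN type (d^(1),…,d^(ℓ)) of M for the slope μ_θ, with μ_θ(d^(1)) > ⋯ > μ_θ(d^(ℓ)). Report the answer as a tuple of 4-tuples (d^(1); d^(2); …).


Barcode: M ≅ I[1,2], I[1,4]^2, I[2,2], I[4,4]. HN layers by μ_θ (4 steps, strictly decreasing):
  μ^(1)=17; μ^(2)=5; μ^(3)=-7; μ^(4)=-31

((0, 0, 2, 2); (0, 0, 0, 1); (3, 3, 0, 0); (0, 1, 0, 0))


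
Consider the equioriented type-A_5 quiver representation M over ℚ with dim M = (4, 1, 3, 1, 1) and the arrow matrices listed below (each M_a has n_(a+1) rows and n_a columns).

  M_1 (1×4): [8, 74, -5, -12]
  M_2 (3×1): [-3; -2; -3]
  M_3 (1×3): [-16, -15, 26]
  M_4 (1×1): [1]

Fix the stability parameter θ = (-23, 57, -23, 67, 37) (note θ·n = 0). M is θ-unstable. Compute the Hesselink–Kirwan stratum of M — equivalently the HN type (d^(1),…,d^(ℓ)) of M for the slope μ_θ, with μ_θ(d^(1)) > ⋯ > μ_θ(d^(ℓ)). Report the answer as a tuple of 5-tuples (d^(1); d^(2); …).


Interval decomposition of M: I[1,1]^3, I[1,3], I[3,3], I[3,5].
HN type (ℓ=3): μ^(1)=52; μ^(2)=17; μ^(3)=-23

((0, 0, 0, 1, 1); (0, 1, 1, 0, 0); (4, 0, 2, 0, 0))


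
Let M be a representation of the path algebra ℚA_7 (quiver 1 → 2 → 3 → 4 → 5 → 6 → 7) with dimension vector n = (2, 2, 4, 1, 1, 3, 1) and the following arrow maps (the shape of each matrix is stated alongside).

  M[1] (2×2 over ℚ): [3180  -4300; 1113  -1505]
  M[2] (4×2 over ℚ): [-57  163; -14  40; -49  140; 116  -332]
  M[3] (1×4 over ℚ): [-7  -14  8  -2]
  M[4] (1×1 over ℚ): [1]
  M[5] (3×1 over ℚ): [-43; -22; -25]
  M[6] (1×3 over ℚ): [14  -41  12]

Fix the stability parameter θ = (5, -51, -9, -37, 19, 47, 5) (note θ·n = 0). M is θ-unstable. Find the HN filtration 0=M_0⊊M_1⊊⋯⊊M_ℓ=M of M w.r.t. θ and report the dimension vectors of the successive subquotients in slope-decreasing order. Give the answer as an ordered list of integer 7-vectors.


Interval decomposition of M: I[1,1], I[1,6], I[2,3], I[3,3]^2, I[6,6], I[6,7].
HN type (ℓ=7): μ^(1)=47; μ^(2)=26; μ^(3)=19; μ^(4)=5; μ^(5)=-9; μ^(6)=-23; μ^(7)=-51

((0, 0, 0, 0, 0, 2, 0); (0, 0, 0, 0, 0, 1, 1); (0, 0, 0, 0, 1, 0, 0); (1, 0, 0, 0, 0, 0, 0); (0, 0, 3, 0, 0, 0, 0); (1, 1, 1, 1, 0, 0, 0); (0, 1, 0, 0, 0, 0, 0))


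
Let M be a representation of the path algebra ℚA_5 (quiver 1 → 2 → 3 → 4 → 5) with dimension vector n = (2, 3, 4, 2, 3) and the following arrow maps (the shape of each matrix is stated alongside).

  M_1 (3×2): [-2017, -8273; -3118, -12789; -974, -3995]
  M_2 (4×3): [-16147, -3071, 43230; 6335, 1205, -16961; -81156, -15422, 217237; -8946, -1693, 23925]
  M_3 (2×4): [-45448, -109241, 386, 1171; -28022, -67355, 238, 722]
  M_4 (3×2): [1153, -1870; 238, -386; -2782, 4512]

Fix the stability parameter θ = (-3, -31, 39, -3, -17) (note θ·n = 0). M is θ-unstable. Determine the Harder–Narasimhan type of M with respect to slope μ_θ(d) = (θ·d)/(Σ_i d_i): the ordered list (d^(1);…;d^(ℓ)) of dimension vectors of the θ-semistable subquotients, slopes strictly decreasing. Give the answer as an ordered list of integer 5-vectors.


Interval decomposition of M: I[1,3], I[1,5], I[2,5], I[3,3], I[5,5].
HN type (ℓ=4): μ^(1)=39; μ^(2)=19/3; μ^(3)=-17; μ^(4)=-31

((0, 0, 2, 0, 0); (0, 0, 2, 2, 2); (2, 2, 0, 0, 1); (0, 1, 0, 0, 0))


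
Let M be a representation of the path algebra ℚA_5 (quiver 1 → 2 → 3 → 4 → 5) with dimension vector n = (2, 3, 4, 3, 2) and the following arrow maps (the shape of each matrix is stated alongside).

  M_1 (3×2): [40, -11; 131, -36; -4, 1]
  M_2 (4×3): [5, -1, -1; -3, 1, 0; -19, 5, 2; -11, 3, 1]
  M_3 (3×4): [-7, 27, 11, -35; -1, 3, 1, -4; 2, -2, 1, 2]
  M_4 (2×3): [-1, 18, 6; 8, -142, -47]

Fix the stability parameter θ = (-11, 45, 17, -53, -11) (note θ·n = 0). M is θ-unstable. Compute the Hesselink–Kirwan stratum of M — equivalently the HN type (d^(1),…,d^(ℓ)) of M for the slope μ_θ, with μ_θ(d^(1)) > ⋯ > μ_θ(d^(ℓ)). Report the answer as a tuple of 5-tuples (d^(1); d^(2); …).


Barcode: M ≅ I[1,4], I[1,5], I[2,2], I[3,3], I[3,5]. HN layers by μ_θ (6 steps, strictly decreasing):
  μ^(1)=45; μ^(2)=17; μ^(3)=3; μ^(4)=-1/2; μ^(5)=-11; μ^(6)=-18

((0, 1, 0, 0, 0); (0, 0, 1, 0, 0); (0, 1, 1, 1, 0); (0, 1, 1, 1, 1); (2, 0, 0, 0, 1); (0, 0, 1, 1, 0))


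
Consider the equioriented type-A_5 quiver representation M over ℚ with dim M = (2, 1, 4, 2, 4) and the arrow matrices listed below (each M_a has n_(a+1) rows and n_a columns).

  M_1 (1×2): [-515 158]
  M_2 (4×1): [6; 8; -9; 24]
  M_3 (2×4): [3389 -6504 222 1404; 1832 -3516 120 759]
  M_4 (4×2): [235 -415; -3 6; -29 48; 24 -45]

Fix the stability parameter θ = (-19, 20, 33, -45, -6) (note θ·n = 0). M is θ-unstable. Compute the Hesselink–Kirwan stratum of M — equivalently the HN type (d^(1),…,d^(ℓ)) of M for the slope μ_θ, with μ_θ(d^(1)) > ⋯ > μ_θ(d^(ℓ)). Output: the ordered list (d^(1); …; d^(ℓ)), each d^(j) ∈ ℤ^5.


Interval decomposition of M: I[1,1], I[1,3], I[3,3], I[3,5]^2, I[5,5]^2.
HN type (ℓ=4): μ^(1)=33; μ^(2)=20; μ^(3)=-6; μ^(4)=-19

((0, 0, 2, 0, 0); (0, 1, 0, 0, 0); (0, 0, 2, 2, 4); (2, 0, 0, 0, 0))


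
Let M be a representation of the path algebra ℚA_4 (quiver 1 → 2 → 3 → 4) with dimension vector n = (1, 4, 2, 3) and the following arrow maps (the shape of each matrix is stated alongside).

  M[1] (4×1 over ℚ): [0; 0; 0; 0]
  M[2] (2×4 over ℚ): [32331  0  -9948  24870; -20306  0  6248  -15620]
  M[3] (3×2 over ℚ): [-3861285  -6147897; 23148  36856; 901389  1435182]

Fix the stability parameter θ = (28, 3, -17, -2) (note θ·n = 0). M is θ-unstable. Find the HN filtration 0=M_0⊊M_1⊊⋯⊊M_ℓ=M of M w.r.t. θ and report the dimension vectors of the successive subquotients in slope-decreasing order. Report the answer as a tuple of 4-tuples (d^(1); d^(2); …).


Barcode: M ≅ I[1,1], I[2,2]^3, I[2,4], I[3,4], I[4,4]. HN layers by μ_θ (5 steps, strictly decreasing):
  μ^(1)=28; μ^(2)=3; μ^(3)=-2; μ^(4)=-7; μ^(5)=-17

((1, 0, 0, 0); (0, 3, 0, 0); (0, 0, 0, 3); (0, 1, 1, 0); (0, 0, 1, 0))


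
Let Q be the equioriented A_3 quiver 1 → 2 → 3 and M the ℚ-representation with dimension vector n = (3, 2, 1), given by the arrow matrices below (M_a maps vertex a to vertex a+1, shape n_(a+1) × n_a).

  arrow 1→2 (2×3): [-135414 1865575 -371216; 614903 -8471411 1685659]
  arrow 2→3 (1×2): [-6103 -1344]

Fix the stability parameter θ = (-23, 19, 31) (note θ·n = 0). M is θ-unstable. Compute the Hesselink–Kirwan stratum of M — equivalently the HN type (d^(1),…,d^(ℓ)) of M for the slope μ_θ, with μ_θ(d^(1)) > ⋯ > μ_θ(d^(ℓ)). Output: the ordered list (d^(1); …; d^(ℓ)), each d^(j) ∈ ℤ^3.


Barcode: M ≅ I[1,1], I[1,2], I[1,3]. HN layers by μ_θ (3 steps, strictly decreasing):
  μ^(1)=31; μ^(2)=19; μ^(3)=-23

((0, 0, 1); (0, 2, 0); (3, 0, 0))


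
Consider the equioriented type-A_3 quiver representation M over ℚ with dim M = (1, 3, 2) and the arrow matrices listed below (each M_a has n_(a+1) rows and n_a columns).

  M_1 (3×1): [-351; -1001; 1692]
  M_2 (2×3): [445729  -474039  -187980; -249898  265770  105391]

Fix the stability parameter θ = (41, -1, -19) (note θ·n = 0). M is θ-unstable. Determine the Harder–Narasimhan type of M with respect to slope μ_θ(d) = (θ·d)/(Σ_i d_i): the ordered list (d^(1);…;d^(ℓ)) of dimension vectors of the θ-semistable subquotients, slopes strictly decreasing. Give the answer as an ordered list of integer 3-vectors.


Via rank(M_{q-1}∘⋯∘M_p): M ≅ I[1,2], I[2,3]^2.
μ_θ-semistable layers: μ^(1)=20; μ^(2)=-10

((1, 1, 0); (0, 2, 2))


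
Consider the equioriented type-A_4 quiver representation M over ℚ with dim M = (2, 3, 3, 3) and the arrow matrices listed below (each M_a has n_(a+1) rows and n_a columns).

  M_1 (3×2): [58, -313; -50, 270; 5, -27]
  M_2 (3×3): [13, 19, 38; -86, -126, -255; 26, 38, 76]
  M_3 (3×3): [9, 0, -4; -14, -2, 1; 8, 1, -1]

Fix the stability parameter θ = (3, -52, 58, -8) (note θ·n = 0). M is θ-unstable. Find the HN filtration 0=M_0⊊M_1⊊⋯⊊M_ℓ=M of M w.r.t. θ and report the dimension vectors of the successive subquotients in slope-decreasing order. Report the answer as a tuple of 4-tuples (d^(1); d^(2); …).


Barcode: M ≅ I[1,4]^2, I[2,2], I[3,4]. HN layers by μ_θ (3 steps, strictly decreasing):
  μ^(1)=25; μ^(2)=-49/2; μ^(3)=-52

((0, 0, 3, 3); (2, 2, 0, 0); (0, 1, 0, 0))


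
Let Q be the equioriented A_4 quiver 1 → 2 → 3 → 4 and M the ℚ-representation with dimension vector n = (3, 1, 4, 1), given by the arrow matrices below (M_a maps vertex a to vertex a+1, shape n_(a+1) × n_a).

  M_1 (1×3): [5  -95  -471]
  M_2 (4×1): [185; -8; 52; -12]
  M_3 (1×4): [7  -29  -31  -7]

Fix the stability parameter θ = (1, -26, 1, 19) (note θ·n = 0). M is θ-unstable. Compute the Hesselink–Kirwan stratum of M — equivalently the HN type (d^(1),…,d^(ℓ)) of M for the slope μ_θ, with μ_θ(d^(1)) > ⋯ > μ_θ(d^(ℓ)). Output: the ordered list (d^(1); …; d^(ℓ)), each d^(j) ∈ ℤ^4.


Barcode: M ≅ I[1,1]^2, I[1,4], I[3,3]^3. HN layers by μ_θ (3 steps, strictly decreasing):
  μ^(1)=19; μ^(2)=1; μ^(3)=-25/2

((0, 0, 0, 1); (2, 0, 4, 0); (1, 1, 0, 0))


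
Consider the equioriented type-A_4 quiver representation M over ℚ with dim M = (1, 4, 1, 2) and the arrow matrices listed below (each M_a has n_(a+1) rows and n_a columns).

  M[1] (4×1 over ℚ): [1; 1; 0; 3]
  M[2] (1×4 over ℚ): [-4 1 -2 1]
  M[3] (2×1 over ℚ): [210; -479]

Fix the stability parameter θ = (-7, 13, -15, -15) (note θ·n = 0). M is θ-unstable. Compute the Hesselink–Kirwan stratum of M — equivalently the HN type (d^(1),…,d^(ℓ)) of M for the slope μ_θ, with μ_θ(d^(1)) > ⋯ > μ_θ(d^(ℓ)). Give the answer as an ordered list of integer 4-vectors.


Barcode: M ≅ I[1,2], I[2,2]^2, I[2,4], I[4,4]. HN layers by μ_θ (4 steps, strictly decreasing):
  μ^(1)=13; μ^(2)=-17/3; μ^(3)=-7; μ^(4)=-15

((0, 3, 0, 0); (0, 1, 1, 1); (1, 0, 0, 0); (0, 0, 0, 1))


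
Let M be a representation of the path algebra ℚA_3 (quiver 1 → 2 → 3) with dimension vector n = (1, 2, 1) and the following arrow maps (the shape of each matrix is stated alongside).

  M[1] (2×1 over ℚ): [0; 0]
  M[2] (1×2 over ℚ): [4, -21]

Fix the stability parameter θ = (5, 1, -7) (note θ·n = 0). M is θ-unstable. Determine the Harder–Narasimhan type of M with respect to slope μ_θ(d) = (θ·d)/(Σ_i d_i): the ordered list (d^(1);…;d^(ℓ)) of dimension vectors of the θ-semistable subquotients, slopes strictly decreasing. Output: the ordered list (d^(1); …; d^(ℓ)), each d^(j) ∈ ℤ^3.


Via rank(M_{q-1}∘⋯∘M_p): M ≅ I[1,1], I[2,2], I[2,3].
μ_θ-semistable layers: μ^(1)=5; μ^(2)=1; μ^(3)=-3

((1, 0, 0); (0, 1, 0); (0, 1, 1))


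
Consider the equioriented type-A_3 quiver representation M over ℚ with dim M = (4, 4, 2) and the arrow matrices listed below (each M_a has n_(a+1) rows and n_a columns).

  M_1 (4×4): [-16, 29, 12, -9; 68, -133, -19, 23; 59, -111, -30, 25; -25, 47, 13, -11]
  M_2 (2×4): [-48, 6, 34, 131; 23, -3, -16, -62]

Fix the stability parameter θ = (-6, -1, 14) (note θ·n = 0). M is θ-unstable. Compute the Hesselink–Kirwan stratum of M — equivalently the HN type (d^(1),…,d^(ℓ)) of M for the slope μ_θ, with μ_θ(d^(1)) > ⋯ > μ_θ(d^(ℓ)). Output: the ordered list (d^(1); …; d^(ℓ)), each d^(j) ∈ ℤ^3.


Via rank(M_{q-1}∘⋯∘M_p): M ≅ I[1,1], I[1,2], I[1,3]^2, I[2,2].
μ_θ-semistable layers: μ^(1)=14; μ^(2)=-1; μ^(3)=-6

((0, 0, 2); (0, 4, 0); (4, 0, 0))


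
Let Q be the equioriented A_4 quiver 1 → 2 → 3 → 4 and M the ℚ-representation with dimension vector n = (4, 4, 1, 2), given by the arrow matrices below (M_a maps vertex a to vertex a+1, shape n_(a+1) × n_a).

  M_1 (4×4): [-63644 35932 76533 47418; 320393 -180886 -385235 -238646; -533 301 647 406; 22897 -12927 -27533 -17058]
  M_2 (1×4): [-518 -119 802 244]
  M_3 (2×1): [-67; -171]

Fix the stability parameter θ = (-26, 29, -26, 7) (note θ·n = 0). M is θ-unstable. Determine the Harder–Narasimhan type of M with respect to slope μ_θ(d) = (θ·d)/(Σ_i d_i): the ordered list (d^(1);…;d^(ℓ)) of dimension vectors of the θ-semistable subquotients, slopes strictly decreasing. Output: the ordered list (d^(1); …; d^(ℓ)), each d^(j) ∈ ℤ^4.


Interval decomposition of M: I[1,2]^3, I[1,4], I[4,4].
HN type (ℓ=4): μ^(1)=29; μ^(2)=7; μ^(3)=3/2; μ^(4)=-26

((0, 3, 0, 0); (0, 0, 0, 2); (0, 1, 1, 0); (4, 0, 0, 0))


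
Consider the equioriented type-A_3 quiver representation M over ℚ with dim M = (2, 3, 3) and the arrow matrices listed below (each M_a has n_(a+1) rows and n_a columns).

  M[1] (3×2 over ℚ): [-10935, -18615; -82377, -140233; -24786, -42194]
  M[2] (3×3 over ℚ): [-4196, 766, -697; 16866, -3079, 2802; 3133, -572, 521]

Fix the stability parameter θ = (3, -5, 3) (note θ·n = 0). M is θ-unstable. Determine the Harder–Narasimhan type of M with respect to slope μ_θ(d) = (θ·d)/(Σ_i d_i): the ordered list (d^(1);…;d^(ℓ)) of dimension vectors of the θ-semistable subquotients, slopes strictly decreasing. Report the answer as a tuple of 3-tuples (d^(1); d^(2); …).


Via rank(M_{q-1}∘⋯∘M_p): M ≅ I[1,1], I[1,3], I[2,3]^2.
μ_θ-semistable layers: μ^(1)=3; μ^(2)=-1; μ^(3)=-5

((1, 0, 3); (1, 1, 0); (0, 2, 0))


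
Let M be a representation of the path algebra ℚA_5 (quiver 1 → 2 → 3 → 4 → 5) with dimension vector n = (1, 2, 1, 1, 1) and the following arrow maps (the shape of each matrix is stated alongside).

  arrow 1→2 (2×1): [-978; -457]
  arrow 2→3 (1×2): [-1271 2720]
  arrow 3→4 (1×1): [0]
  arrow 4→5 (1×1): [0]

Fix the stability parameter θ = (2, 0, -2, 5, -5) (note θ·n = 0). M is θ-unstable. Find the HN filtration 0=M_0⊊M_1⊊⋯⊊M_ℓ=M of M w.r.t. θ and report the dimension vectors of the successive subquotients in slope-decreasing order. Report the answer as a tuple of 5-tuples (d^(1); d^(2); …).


Barcode: M ≅ I[1,3], I[2,2], I[4,4], I[5,5]. HN layers by μ_θ (3 steps, strictly decreasing):
  μ^(1)=5; μ^(2)=0; μ^(3)=-5

((0, 0, 0, 1, 0); (1, 2, 1, 0, 0); (0, 0, 0, 0, 1))


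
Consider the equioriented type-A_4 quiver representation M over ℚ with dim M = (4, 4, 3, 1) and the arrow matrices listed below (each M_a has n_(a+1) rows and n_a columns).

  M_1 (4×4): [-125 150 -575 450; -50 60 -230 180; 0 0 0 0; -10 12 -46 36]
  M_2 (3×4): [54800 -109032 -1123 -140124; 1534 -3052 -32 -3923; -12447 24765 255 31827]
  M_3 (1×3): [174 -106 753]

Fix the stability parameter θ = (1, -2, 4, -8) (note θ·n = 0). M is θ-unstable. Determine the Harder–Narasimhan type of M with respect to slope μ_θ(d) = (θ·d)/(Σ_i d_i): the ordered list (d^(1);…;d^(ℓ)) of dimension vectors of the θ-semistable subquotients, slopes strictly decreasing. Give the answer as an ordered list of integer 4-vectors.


Interval decomposition of M: I[1,1]^3, I[1,4], I[2,2], I[2,3]^2.
HN type (ℓ=4): μ^(1)=4; μ^(2)=1; μ^(3)=-5/4; μ^(4)=-2

((0, 0, 2, 0); (3, 0, 0, 0); (1, 1, 1, 1); (0, 3, 0, 0))


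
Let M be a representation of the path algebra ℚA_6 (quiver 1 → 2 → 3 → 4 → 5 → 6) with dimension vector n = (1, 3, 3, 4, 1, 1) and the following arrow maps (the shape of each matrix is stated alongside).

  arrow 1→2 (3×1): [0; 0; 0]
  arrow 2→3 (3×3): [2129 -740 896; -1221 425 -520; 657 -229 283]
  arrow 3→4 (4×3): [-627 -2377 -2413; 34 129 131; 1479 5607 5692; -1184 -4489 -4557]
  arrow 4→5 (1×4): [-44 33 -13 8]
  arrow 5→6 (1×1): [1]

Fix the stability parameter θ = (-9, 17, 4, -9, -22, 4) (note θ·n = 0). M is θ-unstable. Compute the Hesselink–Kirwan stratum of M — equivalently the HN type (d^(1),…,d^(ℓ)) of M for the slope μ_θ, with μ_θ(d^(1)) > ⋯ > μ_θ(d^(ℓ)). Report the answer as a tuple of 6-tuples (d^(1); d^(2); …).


Interval decomposition of M: I[1,1], I[2,4]^2, I[2,6], I[4,4].
HN type (ℓ=3): μ^(1)=4; μ^(2)=-5/2; μ^(3)=-9

((0, 2, 2, 2, 0, 1); (0, 1, 1, 1, 1, 0); (1, 0, 0, 1, 0, 0))


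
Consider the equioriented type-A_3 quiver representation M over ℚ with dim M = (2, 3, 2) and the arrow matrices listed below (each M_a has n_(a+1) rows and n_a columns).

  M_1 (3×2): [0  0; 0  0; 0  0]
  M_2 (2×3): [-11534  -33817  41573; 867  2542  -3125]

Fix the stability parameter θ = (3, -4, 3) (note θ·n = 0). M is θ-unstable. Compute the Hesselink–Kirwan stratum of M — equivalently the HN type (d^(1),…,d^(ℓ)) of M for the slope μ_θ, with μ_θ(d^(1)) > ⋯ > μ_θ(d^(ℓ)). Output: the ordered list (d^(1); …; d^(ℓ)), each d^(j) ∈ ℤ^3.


Barcode: M ≅ I[1,1]^2, I[2,2], I[2,3]^2. HN layers by μ_θ (2 steps, strictly decreasing):
  μ^(1)=3; μ^(2)=-4

((2, 0, 2); (0, 3, 0))


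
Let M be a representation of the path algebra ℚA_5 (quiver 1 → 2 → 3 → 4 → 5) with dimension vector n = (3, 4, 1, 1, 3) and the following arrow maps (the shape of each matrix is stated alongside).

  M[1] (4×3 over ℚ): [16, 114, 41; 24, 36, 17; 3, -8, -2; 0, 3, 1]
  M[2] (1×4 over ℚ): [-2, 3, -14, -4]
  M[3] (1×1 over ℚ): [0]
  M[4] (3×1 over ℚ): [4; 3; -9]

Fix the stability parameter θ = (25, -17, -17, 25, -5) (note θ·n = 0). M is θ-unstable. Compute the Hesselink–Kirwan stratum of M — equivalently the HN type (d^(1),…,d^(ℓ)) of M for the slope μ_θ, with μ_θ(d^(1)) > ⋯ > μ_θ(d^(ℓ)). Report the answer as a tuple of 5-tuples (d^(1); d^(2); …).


Via rank(M_{q-1}∘⋯∘M_p): M ≅ I[1,2]^2, I[1,3], I[2,2], I[4,5], I[5,5]^2.
μ_θ-semistable layers: μ^(1)=10; μ^(2)=4; μ^(3)=-3; μ^(4)=-5; μ^(5)=-17

((0, 0, 0, 1, 1); (2, 2, 0, 0, 0); (1, 1, 1, 0, 0); (0, 0, 0, 0, 2); (0, 1, 0, 0, 0))


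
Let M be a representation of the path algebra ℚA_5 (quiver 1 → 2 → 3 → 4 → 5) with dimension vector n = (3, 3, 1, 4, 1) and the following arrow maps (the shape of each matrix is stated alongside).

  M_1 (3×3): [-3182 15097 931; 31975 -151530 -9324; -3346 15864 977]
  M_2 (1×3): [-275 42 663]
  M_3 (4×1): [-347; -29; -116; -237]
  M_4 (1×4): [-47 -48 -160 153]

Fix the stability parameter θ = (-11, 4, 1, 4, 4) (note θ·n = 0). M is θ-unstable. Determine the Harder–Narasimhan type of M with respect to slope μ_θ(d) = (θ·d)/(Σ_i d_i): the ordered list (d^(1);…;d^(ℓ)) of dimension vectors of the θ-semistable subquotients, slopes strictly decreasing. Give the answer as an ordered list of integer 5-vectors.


Interval decomposition of M: I[1,2]^2, I[1,4], I[4,4]^2, I[4,5].
HN type (ℓ=3): μ^(1)=4; μ^(2)=5/2; μ^(3)=-11

((0, 2, 0, 4, 1); (0, 1, 1, 0, 0); (3, 0, 0, 0, 0))


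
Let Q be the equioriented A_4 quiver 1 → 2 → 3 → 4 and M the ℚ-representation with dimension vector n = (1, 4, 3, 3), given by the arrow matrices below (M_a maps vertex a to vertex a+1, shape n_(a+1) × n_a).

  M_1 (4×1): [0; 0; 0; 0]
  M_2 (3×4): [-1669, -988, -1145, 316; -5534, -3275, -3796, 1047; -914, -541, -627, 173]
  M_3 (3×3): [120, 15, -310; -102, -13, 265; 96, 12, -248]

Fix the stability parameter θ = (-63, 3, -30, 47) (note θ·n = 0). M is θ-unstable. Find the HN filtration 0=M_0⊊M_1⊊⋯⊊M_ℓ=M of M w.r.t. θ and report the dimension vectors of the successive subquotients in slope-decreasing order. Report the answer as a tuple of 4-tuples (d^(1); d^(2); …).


Barcode: M ≅ I[1,1], I[2,2], I[2,3], I[2,4]^2, I[4,4]. HN layers by μ_θ (4 steps, strictly decreasing):
  μ^(1)=47; μ^(2)=3; μ^(3)=-27/2; μ^(4)=-63

((0, 0, 0, 3); (0, 1, 0, 0); (0, 3, 3, 0); (1, 0, 0, 0))


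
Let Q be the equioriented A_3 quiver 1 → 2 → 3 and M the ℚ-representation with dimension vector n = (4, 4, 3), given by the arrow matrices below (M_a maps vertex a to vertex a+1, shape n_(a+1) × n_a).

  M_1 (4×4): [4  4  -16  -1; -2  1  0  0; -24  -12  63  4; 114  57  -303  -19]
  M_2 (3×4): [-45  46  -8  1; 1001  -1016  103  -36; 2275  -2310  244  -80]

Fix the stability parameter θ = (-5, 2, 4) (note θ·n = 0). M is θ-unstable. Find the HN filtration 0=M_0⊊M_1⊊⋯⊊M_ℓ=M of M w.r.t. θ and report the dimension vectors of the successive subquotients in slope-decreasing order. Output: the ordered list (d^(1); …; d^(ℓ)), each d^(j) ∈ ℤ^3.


Interval decomposition of M: I[1,1], I[1,3]^3, I[2,2].
HN type (ℓ=3): μ^(1)=4; μ^(2)=2; μ^(3)=-5

((0, 0, 3); (0, 4, 0); (4, 0, 0))


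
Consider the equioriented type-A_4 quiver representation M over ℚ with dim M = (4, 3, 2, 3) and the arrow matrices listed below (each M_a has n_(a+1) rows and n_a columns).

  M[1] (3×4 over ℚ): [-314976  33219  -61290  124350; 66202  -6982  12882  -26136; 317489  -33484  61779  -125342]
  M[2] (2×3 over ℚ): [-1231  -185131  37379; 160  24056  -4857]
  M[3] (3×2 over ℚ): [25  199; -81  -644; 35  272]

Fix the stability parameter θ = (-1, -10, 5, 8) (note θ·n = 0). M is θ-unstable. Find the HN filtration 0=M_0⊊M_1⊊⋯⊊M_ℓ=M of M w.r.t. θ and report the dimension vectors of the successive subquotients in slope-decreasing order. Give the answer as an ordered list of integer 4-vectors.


Barcode: M ≅ I[1,1]^2, I[1,4]^2, I[2,2], I[4,4]. HN layers by μ_θ (5 steps, strictly decreasing):
  μ^(1)=8; μ^(2)=5; μ^(3)=-1; μ^(4)=-11/2; μ^(5)=-10

((0, 0, 0, 3); (0, 0, 2, 0); (2, 0, 0, 0); (2, 2, 0, 0); (0, 1, 0, 0))


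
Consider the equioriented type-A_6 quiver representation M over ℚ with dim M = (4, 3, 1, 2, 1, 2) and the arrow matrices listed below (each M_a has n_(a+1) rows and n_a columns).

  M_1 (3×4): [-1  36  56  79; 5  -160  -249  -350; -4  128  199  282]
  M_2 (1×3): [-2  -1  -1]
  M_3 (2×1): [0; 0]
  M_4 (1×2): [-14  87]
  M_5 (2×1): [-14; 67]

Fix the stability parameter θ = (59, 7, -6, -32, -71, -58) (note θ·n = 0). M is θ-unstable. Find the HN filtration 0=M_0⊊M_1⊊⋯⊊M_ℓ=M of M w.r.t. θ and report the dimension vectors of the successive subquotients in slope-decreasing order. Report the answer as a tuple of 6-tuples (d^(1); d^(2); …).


Barcode: M ≅ I[1,1], I[1,2]^2, I[1,3], I[4,4], I[4,6], I[6,6]. HN layers by μ_θ (6 steps, strictly decreasing):
  μ^(1)=59; μ^(2)=33; μ^(3)=20; μ^(4)=-32; μ^(5)=-161/3; μ^(6)=-58

((1, 0, 0, 0, 0, 0); (2, 2, 0, 0, 0, 0); (1, 1, 1, 0, 0, 0); (0, 0, 0, 1, 0, 0); (0, 0, 0, 1, 1, 1); (0, 0, 0, 0, 0, 1))


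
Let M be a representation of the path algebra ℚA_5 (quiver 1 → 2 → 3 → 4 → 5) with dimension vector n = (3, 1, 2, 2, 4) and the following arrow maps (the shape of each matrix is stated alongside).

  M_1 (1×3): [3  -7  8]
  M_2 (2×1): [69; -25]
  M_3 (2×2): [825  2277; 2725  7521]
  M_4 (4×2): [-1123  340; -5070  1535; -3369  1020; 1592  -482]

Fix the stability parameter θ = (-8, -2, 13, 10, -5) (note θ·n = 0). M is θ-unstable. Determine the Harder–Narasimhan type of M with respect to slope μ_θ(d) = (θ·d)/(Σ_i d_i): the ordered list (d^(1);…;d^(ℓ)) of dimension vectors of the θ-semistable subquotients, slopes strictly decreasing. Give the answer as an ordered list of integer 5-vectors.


Via rank(M_{q-1}∘⋯∘M_p): M ≅ I[1,1]^2, I[1,3], I[3,5], I[4,5], I[5,5]^2.
μ_θ-semistable layers: μ^(1)=13; μ^(2)=6; μ^(3)=5/2; μ^(4)=-2; μ^(5)=-5; μ^(6)=-8

((0, 0, 1, 0, 0); (0, 0, 1, 1, 1); (0, 0, 0, 1, 1); (0, 1, 0, 0, 0); (0, 0, 0, 0, 2); (3, 0, 0, 0, 0))


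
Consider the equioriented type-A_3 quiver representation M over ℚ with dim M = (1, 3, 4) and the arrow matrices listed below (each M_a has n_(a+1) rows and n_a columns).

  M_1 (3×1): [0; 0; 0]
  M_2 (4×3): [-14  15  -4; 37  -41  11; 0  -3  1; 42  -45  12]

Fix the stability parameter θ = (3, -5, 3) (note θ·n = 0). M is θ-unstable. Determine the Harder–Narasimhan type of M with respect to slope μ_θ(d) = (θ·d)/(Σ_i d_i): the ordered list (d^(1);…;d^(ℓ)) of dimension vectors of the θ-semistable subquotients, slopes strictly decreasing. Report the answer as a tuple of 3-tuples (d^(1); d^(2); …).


Barcode: M ≅ I[1,1], I[2,3]^3, I[3,3]. HN layers by μ_θ (2 steps, strictly decreasing):
  μ^(1)=3; μ^(2)=-5

((1, 0, 4); (0, 3, 0))


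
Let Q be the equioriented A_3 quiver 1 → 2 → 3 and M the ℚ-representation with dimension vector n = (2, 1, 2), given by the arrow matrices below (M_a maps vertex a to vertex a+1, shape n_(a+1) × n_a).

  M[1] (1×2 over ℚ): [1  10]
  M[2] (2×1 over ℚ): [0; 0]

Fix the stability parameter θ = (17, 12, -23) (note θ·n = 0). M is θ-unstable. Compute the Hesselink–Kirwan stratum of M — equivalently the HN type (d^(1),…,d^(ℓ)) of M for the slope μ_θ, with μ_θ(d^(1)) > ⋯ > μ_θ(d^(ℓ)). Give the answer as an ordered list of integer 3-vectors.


Barcode: M ≅ I[1,1], I[1,2], I[3,3]^2. HN layers by μ_θ (3 steps, strictly decreasing):
  μ^(1)=17; μ^(2)=29/2; μ^(3)=-23

((1, 0, 0); (1, 1, 0); (0, 0, 2))


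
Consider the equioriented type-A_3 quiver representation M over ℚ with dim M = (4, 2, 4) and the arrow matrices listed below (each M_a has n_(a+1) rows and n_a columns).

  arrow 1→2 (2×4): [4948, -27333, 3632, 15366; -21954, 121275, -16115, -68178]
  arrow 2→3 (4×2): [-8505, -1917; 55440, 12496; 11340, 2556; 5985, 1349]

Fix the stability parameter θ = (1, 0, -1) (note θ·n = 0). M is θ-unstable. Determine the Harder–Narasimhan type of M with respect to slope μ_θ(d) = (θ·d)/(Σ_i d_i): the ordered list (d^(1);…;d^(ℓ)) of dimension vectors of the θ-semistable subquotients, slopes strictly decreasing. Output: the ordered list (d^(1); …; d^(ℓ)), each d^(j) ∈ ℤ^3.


Via rank(M_{q-1}∘⋯∘M_p): M ≅ I[1,1]^2, I[1,2], I[1,3], I[3,3]^3.
μ_θ-semistable layers: μ^(1)=1; μ^(2)=1/2; μ^(3)=0; μ^(4)=-1

((2, 0, 0); (1, 1, 0); (1, 1, 1); (0, 0, 3))


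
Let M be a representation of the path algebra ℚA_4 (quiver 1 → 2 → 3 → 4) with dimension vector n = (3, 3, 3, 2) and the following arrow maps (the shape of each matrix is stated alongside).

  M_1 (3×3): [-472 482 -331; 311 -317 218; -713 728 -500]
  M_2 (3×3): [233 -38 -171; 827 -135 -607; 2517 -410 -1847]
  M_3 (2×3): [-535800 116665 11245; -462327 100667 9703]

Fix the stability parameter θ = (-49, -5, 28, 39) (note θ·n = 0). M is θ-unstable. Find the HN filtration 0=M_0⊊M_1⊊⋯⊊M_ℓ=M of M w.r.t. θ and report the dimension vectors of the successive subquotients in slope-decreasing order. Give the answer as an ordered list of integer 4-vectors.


Barcode: M ≅ I[1,2], I[1,4]^2, I[3,3]. HN layers by μ_θ (4 steps, strictly decreasing):
  μ^(1)=39; μ^(2)=28; μ^(3)=-5; μ^(4)=-49

((0, 0, 0, 2); (0, 0, 3, 0); (0, 3, 0, 0); (3, 0, 0, 0))


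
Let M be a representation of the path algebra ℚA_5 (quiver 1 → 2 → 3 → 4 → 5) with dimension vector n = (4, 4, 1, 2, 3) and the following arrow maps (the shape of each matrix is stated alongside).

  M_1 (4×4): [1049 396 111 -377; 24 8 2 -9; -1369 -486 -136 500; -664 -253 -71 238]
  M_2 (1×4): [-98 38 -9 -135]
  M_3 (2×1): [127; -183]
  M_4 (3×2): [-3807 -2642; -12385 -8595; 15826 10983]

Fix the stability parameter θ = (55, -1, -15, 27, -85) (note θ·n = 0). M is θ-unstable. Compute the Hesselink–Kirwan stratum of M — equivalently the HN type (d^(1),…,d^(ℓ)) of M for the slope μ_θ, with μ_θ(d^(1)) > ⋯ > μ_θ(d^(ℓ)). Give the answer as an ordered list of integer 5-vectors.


Barcode: M ≅ I[1,2]^3, I[1,5], I[4,5], I[5,5]. HN layers by μ_θ (4 steps, strictly decreasing):
  μ^(1)=27; μ^(2)=-19/5; μ^(3)=-29; μ^(4)=-85

((3, 3, 0, 0, 0); (1, 1, 1, 1, 1); (0, 0, 0, 1, 1); (0, 0, 0, 0, 1))


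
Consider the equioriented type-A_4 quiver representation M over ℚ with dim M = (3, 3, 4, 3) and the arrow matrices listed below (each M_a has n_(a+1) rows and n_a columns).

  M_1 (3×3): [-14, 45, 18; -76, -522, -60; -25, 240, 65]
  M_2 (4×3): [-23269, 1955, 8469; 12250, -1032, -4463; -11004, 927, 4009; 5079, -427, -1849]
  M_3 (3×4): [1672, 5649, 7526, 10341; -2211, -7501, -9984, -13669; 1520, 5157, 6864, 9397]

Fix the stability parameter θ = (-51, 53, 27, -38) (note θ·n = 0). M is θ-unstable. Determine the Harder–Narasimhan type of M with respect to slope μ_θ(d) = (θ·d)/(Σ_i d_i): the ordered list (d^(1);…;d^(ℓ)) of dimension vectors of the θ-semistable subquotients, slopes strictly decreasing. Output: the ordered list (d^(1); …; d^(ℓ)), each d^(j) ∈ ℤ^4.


Interval decomposition of M: I[1,1], I[1,4]^2, I[2,4], I[3,3].
HN type (ℓ=3): μ^(1)=27; μ^(2)=14; μ^(3)=-51

((0, 0, 1, 0); (0, 3, 3, 3); (3, 0, 0, 0))


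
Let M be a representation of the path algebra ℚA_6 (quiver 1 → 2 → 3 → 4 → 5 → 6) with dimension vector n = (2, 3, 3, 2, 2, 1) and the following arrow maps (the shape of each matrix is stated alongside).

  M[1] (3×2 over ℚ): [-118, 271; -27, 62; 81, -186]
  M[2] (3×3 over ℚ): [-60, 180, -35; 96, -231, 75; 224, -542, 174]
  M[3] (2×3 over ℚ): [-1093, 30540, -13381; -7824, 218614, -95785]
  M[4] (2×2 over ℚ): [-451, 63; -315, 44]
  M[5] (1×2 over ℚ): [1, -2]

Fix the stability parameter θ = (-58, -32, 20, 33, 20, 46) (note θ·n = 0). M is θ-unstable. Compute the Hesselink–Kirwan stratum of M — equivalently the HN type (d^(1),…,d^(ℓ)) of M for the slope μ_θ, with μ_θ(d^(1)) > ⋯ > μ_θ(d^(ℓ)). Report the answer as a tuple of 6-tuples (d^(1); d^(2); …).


Via rank(M_{q-1}∘⋯∘M_p): M ≅ I[1,2], I[1,6], I[2,5], I[3,3].
μ_θ-semistable layers: μ^(1)=46; μ^(2)=53/2; μ^(3)=20; μ^(4)=-32; μ^(5)=-58

((0, 0, 0, 0, 0, 1); (0, 0, 0, 2, 2, 0); (0, 0, 3, 0, 0, 0); (0, 3, 0, 0, 0, 0); (2, 0, 0, 0, 0, 0))


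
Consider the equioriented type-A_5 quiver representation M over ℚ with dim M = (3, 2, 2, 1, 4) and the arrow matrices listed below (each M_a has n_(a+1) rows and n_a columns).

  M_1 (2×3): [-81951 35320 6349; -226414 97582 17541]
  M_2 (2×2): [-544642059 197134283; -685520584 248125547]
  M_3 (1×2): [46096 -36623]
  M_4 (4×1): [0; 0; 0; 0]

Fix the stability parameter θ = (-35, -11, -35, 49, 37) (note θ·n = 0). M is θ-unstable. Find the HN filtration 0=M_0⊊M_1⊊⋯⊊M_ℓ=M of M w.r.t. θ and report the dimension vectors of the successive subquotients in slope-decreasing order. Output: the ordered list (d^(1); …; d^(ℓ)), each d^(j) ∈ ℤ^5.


Via rank(M_{q-1}∘⋯∘M_p): M ≅ I[1,1], I[1,3], I[1,4], I[5,5]^4.
μ_θ-semistable layers: μ^(1)=49; μ^(2)=37; μ^(3)=-23; μ^(4)=-35

((0, 0, 0, 1, 0); (0, 0, 0, 0, 4); (0, 2, 2, 0, 0); (3, 0, 0, 0, 0))


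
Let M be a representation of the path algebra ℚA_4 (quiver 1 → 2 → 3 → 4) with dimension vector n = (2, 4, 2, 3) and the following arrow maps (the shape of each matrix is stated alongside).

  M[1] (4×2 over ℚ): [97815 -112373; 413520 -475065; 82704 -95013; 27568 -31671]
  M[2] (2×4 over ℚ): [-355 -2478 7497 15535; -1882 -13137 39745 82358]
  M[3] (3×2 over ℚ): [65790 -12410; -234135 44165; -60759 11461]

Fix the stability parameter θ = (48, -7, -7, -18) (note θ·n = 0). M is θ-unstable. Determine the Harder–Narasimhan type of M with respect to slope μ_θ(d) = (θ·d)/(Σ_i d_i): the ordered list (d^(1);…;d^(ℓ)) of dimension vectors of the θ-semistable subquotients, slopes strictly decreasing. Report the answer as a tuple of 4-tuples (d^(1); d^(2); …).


Interval decomposition of M: I[1,3], I[1,4], I[2,2]^2, I[4,4]^2.
HN type (ℓ=4): μ^(1)=34/3; μ^(2)=4; μ^(3)=-7; μ^(4)=-18

((1, 1, 1, 0); (1, 1, 1, 1); (0, 2, 0, 0); (0, 0, 0, 2))


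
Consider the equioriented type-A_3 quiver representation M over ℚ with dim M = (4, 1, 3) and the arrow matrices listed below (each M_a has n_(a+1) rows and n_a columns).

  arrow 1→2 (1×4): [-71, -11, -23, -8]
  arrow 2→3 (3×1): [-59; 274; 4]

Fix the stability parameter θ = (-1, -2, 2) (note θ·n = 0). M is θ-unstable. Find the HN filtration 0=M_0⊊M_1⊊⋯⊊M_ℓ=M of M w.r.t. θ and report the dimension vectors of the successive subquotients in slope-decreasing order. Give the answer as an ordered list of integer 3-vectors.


Interval decomposition of M: I[1,1]^3, I[1,3], I[3,3]^2.
HN type (ℓ=3): μ^(1)=2; μ^(2)=-1; μ^(3)=-3/2

((0, 0, 3); (3, 0, 0); (1, 1, 0))


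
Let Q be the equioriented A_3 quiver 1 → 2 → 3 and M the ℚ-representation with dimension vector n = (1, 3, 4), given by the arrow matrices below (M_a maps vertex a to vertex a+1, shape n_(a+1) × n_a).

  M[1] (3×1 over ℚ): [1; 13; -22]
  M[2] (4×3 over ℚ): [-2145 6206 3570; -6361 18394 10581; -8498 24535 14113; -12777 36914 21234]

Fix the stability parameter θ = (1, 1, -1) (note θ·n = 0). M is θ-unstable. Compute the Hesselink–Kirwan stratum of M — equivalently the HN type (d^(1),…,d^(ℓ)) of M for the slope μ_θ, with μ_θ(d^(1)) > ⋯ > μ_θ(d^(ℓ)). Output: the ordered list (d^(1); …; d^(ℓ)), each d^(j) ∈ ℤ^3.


Interval decomposition of M: I[1,3], I[2,3]^2, I[3,3].
HN type (ℓ=3): μ^(1)=1/3; μ^(2)=0; μ^(3)=-1

((1, 1, 1); (0, 2, 2); (0, 0, 1))


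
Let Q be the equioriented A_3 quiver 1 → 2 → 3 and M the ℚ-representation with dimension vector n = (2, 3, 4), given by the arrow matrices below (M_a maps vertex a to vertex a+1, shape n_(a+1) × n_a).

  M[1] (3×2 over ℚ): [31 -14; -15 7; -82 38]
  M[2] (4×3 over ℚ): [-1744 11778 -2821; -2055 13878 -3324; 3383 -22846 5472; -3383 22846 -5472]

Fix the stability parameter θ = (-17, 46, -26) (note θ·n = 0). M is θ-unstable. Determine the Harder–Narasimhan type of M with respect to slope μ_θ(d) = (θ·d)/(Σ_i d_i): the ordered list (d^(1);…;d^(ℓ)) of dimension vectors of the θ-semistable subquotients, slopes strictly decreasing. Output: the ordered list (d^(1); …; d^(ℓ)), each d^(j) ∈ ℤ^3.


Interval decomposition of M: I[1,2], I[1,3], I[2,3], I[3,3]^2.
HN type (ℓ=4): μ^(1)=46; μ^(2)=10; μ^(3)=-17; μ^(4)=-26

((0, 1, 0); (0, 2, 2); (2, 0, 0); (0, 0, 2))


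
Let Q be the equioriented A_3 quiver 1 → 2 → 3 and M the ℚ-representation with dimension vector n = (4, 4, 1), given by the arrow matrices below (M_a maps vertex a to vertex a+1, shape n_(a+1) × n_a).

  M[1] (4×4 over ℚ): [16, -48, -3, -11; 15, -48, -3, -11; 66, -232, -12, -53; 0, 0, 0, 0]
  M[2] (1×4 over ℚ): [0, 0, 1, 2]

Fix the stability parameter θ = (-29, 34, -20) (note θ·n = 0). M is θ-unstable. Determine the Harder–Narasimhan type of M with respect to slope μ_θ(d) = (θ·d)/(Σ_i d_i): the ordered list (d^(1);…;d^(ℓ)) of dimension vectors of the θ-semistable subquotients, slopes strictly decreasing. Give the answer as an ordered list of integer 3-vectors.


Interval decomposition of M: I[1,1], I[1,2]^2, I[1,3], I[2,2].
HN type (ℓ=3): μ^(1)=34; μ^(2)=7; μ^(3)=-29

((0, 3, 0); (0, 1, 1); (4, 0, 0))


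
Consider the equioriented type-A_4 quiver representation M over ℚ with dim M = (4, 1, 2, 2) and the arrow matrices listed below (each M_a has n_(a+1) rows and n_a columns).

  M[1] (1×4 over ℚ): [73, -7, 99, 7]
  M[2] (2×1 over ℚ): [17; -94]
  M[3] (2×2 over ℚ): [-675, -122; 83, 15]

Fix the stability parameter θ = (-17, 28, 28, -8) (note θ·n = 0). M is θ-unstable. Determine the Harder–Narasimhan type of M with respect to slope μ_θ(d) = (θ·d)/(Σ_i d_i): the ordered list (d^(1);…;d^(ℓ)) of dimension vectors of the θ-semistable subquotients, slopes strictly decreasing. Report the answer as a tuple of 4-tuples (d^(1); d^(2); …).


Barcode: M ≅ I[1,1]^3, I[1,4], I[3,4]. HN layers by μ_θ (3 steps, strictly decreasing):
  μ^(1)=16; μ^(2)=10; μ^(3)=-17

((0, 1, 1, 1); (0, 0, 1, 1); (4, 0, 0, 0))


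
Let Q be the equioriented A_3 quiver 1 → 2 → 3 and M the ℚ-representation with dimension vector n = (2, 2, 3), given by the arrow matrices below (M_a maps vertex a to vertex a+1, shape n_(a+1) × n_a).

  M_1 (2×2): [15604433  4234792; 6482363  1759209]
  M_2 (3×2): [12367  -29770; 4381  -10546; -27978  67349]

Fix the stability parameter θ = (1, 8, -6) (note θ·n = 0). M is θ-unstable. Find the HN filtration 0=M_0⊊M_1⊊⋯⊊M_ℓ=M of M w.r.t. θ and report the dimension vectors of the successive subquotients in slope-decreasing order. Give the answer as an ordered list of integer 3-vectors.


Barcode: M ≅ I[1,3]^2, I[3,3]. HN layers by μ_θ (2 steps, strictly decreasing):
  μ^(1)=1; μ^(2)=-6

((2, 2, 2); (0, 0, 1))


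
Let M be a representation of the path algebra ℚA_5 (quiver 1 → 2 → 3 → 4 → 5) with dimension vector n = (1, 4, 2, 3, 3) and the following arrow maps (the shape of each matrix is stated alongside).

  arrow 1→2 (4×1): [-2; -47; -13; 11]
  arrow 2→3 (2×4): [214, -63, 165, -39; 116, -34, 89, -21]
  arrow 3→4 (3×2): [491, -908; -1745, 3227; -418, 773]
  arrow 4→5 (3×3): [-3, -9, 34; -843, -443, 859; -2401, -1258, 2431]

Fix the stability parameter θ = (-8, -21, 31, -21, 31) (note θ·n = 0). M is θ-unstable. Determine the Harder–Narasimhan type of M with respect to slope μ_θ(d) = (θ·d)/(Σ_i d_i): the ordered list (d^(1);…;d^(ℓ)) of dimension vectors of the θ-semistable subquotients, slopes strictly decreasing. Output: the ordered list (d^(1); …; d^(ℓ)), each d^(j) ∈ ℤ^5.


Barcode: M ≅ I[1,5], I[2,2]^2, I[2,5], I[4,5]. HN layers by μ_θ (4 steps, strictly decreasing):
  μ^(1)=31; μ^(2)=5; μ^(3)=-29/2; μ^(4)=-21

((0, 0, 0, 0, 3); (0, 0, 2, 2, 0); (1, 1, 0, 0, 0); (0, 3, 0, 1, 0))
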